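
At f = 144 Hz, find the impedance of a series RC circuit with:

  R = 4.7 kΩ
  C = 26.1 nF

Step 1 — Angular frequency: ω = 2π·f = 2π·144 = 904.8 rad/s.
Step 2 — Component impedances:
  R: Z = R = 4700 Ω
  C: Z = 1/(jωC) = -j/(ω·C) = 0 - j4.235e+04 Ω
Step 3 — Series combination: Z_total = R + C = 4700 - j4.235e+04 Ω = 4.261e+04∠-83.7° Ω.

Z = 4700 - j4.235e+04 Ω = 4.261e+04∠-83.7° Ω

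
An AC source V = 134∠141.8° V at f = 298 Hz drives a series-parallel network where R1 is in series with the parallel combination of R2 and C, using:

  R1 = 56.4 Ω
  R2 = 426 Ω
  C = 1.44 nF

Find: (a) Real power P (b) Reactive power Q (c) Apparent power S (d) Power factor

Step 1 — Angular frequency: ω = 2π·f = 2π·298 = 1872 rad/s.
Step 2 — Component impedances:
  R1: Z = R = 56.4 Ω
  R2: Z = R = 426 Ω
  C: Z = 1/(jωC) = -j/(ω·C) = 0 - j3.709e+05 Ω
Step 3 — Parallel branch: R2 || C = 1/(1/R2 + 1/C) = 426 - j0.4893 Ω.
Step 4 — Series with R1: Z_total = R1 + (R2 || C) = 482.4 - j0.4893 Ω = 482.4∠-0.1° Ω.
Step 5 — Source phasor: V = 134∠141.8° V = -105.3 + j82.87 V.
Step 6 — Current: I = V / Z = -0.2185 + j0.1716 A = 0.2778∠141.9° A.
Step 7 — Complex power: S = V·I* = 37.22 - j0.03775 VA.
Step 8 — Real power: P = Re(S) = 37.22 W.
Step 9 — Reactive power: Q = Im(S) = -0.03775 VAR.
Step 10 — Apparent power: |S| = 37.22 VA.
Step 11 — Power factor: PF = P/|S| = 1 (leading).

(a) P = 37.22 W  (b) Q = -0.03775 VAR  (c) S = 37.22 VA  (d) PF = 1 (leading)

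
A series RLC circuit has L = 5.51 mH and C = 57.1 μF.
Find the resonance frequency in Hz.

Step 1 — Resonance condition Im(Z)=0 gives ω₀ = 1/√(LC).
Step 2 — ω₀ = 1/√(0.00551·5.71e-05) = 1783 rad/s.
Step 3 — f₀ = ω₀/(2π) = 283.7 Hz.

f₀ = 283.7 Hz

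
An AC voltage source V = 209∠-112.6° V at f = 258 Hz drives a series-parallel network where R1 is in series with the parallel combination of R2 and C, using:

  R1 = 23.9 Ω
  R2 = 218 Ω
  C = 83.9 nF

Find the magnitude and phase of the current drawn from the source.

Step 1 — Angular frequency: ω = 2π·f = 2π·258 = 1621 rad/s.
Step 2 — Component impedances:
  R1: Z = R = 23.9 Ω
  R2: Z = R = 218 Ω
  C: Z = 1/(jωC) = -j/(ω·C) = 0 - j7353 Ω
Step 3 — Parallel branch: R2 || C = 1/(1/R2 + 1/C) = 217.8 - j6.458 Ω.
Step 4 — Series with R1: Z_total = R1 + (R2 || C) = 241.7 - j6.458 Ω = 241.8∠-1.5° Ω.
Step 5 — Source phasor: V = 209∠-112.6° V = -80.32 - j193 V.
Step 6 — Ohm's law: I = V / Z_total = (-80.32 - j193) / (241.7 - j6.458) = -0.3107 - j0.8066 A.
Step 7 — Convert to polar: |I| = 0.8644 A, ∠I = -111.1°.

I = 0.8644∠-111.1° A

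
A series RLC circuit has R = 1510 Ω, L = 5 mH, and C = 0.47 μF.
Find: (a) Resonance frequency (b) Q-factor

Step 1 — Resonance condition Im(Z)=0 gives ω₀ = 1/√(LC).
Step 2 — ω₀ = 1/√(0.005·4.7e-07) = 2.063e+04 rad/s.
Step 3 — f₀ = ω₀/(2π) = 3283 Hz.
Step 4 — Series Q: Q = ω₀L/R = 2.063e+04·0.005/1510 = 0.06831.

(a) f₀ = 3283 Hz  (b) Q = 0.06831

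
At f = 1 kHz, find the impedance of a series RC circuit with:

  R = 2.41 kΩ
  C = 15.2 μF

Step 1 — Angular frequency: ω = 2π·f = 2π·1000 = 6283 rad/s.
Step 2 — Component impedances:
  R: Z = R = 2410 Ω
  C: Z = 1/(jωC) = -j/(ω·C) = 0 - j10.47 Ω
Step 3 — Series combination: Z_total = R + C = 2410 - j10.47 Ω = 2410∠-0.2° Ω.

Z = 2410 - j10.47 Ω = 2410∠-0.2° Ω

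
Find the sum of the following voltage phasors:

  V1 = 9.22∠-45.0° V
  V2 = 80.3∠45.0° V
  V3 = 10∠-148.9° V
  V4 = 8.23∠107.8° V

Step 1 — Convert each phasor to rectangular form:
  V1 = 9.22·(cos(-45.0°) + j·sin(-45.0°)) = 6.52 - j6.52 V
  V2 = 80.3·(cos(45.0°) + j·sin(45.0°)) = 56.78 + j56.78 V
  V3 = 10·(cos(-148.9°) + j·sin(-148.9°)) = -8.563 - j5.165 V
  V4 = 8.23·(cos(107.8°) + j·sin(107.8°)) = -2.516 + j7.836 V
Step 2 — Sum components: V_total = 52.22 + j52.93 V.
Step 3 — Convert to polar: |V_total| = 74.36 V, ∠V_total = 45.4°.

V_total = 74.36∠45.4° V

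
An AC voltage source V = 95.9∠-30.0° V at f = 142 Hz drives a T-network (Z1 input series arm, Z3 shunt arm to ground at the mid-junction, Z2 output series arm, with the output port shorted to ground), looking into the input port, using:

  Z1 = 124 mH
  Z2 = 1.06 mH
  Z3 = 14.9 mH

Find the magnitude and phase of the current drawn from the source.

Step 1 — Angular frequency: ω = 2π·f = 2π·142 = 892.2 rad/s.
Step 2 — Component impedances:
  Z1: Z = jωL = j·892.2·0.124 = 0 + j110.6 Ω
  Z2: Z = jωL = j·892.2·0.00106 = 0 + j0.9457 Ω
  Z3: Z = jωL = j·892.2·0.0149 = 0 + j13.29 Ω
Step 3 — With the output port shorted to ground, the output series arm Z2 runs from the junction to ground; the shunt arm Z3 also runs from the junction to ground. They appear in parallel: Z3 || Z2 = 0 + j0.8829 Ω.
Step 4 — Series with input arm Z1: Z_in = Z1 + (Z3 || Z2) = 0 + j111.5 Ω = 111.5∠90.0° Ω.
Step 5 — Source phasor: V = 95.9∠-30.0° V = 83.05 - j47.95 V.
Step 6 — Ohm's law: I = V / Z_total = (83.05 - j47.95) / (0 + j111.5) = -0.43 - j0.7447 A.
Step 7 — Convert to polar: |I| = 0.86 A, ∠I = -120.0°.

I = 0.86∠-120.0° A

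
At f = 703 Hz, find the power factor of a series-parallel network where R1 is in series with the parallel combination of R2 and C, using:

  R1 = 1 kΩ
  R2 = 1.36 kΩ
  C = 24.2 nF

Step 1 — Angular frequency: ω = 2π·f = 2π·703 = 4417 rad/s.
Step 2 — Component impedances:
  R1: Z = R = 1000 Ω
  R2: Z = R = 1360 Ω
  C: Z = 1/(jωC) = -j/(ω·C) = 0 - j9355 Ω
Step 3 — Parallel branch: R2 || C = 1/(1/R2 + 1/C) = 1332 - j193.6 Ω.
Step 4 — Series with R1: Z_total = R1 + (R2 || C) = 2332 - j193.6 Ω = 2340∠-4.7° Ω.
Step 5 — Power factor: PF = cos(φ) = Re(Z)/|Z| = 2332/2340 = 0.9966.
Step 6 — Type: Im(Z) = -193.6 ⇒ leading (phase φ = -4.7°).

PF = 0.9966 (leading, φ = -4.7°)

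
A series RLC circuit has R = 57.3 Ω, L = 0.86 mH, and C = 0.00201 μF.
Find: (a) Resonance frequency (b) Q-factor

Step 1 — Resonance condition Im(Z)=0 gives ω₀ = 1/√(LC).
Step 2 — ω₀ = 1/√(0.00086·2.01e-09) = 7.606e+05 rad/s.
Step 3 — f₀ = ω₀/(2π) = 1.211e+05 Hz.
Step 4 — Series Q: Q = ω₀L/R = 7.606e+05·0.00086/57.3 = 11.42.

(a) f₀ = 1.211e+05 Hz  (b) Q = 11.42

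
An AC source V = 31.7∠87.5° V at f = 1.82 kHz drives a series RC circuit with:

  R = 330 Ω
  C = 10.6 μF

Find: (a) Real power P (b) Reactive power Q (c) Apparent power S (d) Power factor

Step 1 — Angular frequency: ω = 2π·f = 2π·1820 = 1.144e+04 rad/s.
Step 2 — Component impedances:
  R: Z = R = 330 Ω
  C: Z = 1/(jωC) = -j/(ω·C) = 0 - j8.25 Ω
Step 3 — Series combination: Z_total = R + C = 330 - j8.25 Ω = 330.1∠-1.4° Ω.
Step 4 — Source phasor: V = 31.7∠87.5° V = 1.383 + j31.67 V.
Step 5 — Current: I = V / Z = 0.00179 + j0.09601 A = 0.09603∠88.9° A.
Step 6 — Complex power: S = V·I* = 3.043 - j0.07608 VA.
Step 7 — Real power: P = Re(S) = 3.043 W.
Step 8 — Reactive power: Q = Im(S) = -0.07608 VAR.
Step 9 — Apparent power: |S| = 3.044 VA.
Step 10 — Power factor: PF = P/|S| = 0.9997 (leading).

(a) P = 3.043 W  (b) Q = -0.07608 VAR  (c) S = 3.044 VA  (d) PF = 0.9997 (leading)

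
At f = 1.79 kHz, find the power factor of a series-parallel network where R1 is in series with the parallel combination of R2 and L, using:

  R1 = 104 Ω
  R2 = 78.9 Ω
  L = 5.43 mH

Step 1 — Angular frequency: ω = 2π·f = 2π·1790 = 1.125e+04 rad/s.
Step 2 — Component impedances:
  R1: Z = R = 104 Ω
  R2: Z = R = 78.9 Ω
  L: Z = jωL = j·1.125e+04·0.00543 = 0 + j61.07 Ω
Step 3 — Parallel branch: R2 || L = 1/(1/R2 + 1/L) = 29.56 + j38.19 Ω.
Step 4 — Series with R1: Z_total = R1 + (R2 || L) = 133.6 + j38.19 Ω = 138.9∠16.0° Ω.
Step 5 — Power factor: PF = cos(φ) = Re(Z)/|Z| = 133.56/138.91 = 0.9615.
Step 6 — Type: Im(Z) = 38.19 ⇒ lagging (phase φ = 16.0°).

PF = 0.9615 (lagging, φ = 16.0°)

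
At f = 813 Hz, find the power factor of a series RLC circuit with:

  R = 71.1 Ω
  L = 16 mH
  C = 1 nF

Step 1 — Angular frequency: ω = 2π·f = 2π·813 = 5108 rad/s.
Step 2 — Component impedances:
  R: Z = R = 71.1 Ω
  L: Z = jωL = j·5108·0.016 = 0 + j81.73 Ω
  C: Z = 1/(jωC) = -j/(ω·C) = 0 - j1.958e+05 Ω
Step 3 — Series combination: Z_total = R + L + C = 71.1 - j1.957e+05 Ω = 1.957e+05∠-90.0° Ω.
Step 4 — Power factor: PF = cos(φ) = Re(Z)/|Z| = 71.1/1.957e+05 = 0.0003633.
Step 5 — Type: Im(Z) = -1.957e+05 ⇒ leading (phase φ = -90.0°).

PF = 0.0003633 (leading, φ = -90.0°)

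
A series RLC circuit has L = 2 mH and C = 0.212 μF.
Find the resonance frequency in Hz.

Step 1 — Resonance condition Im(Z)=0 gives ω₀ = 1/√(LC).
Step 2 — ω₀ = 1/√(0.002·2.12e-07) = 4.856e+04 rad/s.
Step 3 — f₀ = ω₀/(2π) = 7729 Hz.

f₀ = 7729 Hz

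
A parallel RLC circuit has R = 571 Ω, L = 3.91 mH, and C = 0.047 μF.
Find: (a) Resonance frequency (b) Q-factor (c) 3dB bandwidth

Step 1 — Resonance: ω₀ = 1/√(LC) = 1/√(0.00391·4.7e-08) = 7.377e+04 rad/s.
Step 2 — f₀ = ω₀/(2π) = 1.174e+04 Hz.
Step 3 — Parallel Q: Q = R/(ω₀L) = 571/(7.377e+04·0.00391) = 1.98.
Step 4 — Bandwidth: Δω = ω₀/Q = 3.726e+04 rad/s; BW = Δω/(2π) = 5930 Hz.

(a) f₀ = 1.174e+04 Hz  (b) Q = 1.98  (c) BW = 5930 Hz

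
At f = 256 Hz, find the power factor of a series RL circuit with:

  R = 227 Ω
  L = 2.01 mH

Step 1 — Angular frequency: ω = 2π·f = 2π·256 = 1608 rad/s.
Step 2 — Component impedances:
  R: Z = R = 227 Ω
  L: Z = jωL = j·1608·0.00201 = 0 + j3.233 Ω
Step 3 — Series combination: Z_total = R + L = 227 + j3.233 Ω = 227∠0.8° Ω.
Step 4 — Power factor: PF = cos(φ) = Re(Z)/|Z| = 227/227.02 = 0.9999.
Step 5 — Type: Im(Z) = 3.233 ⇒ lagging (phase φ = 0.8°).

PF = 0.9999 (lagging, φ = 0.8°)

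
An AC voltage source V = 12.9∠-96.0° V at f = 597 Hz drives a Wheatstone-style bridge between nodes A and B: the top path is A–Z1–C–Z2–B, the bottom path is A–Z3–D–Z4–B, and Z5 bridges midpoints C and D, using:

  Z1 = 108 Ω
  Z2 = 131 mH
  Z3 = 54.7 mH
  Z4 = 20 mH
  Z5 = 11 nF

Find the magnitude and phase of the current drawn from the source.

Step 1 — Angular frequency: ω = 2π·f = 2π·597 = 3751 rad/s.
Step 2 — Component impedances:
  Z1: Z = R = 108 Ω
  Z2: Z = jωL = j·3751·0.131 = 0 + j491.4 Ω
  Z3: Z = jωL = j·3751·0.0547 = 0 + j205.2 Ω
  Z4: Z = jωL = j·3751·0.02 = 0 + j75.02 Ω
  Z5: Z = 1/(jωC) = -j/(ω·C) = 0 - j2.424e+04 Ω
Step 3 — Bridge requires nodal analysis (the Z5 bridge couples midpoints C and D, so the two paths cannot be reduced to a simple series/parallel combination). Setting node B to ground and injecting 1 A at node A, the 3-node admittance system at A, C, D solves to V_A = Z_AB = 13.67 + j181 Ω = 181.6∠85.7° Ω.
Step 4 — Source phasor: V = 12.9∠-96.0° V = -1.348 - j12.83 V.
Step 5 — Ohm's law: I = V / Z_total = (-1.348 - j12.83) / (13.67 + j181) = -0.07102 + j0.002084 A.
Step 6 — Convert to polar: |I| = 0.07105 A, ∠I = 178.3°.

I = 0.07105∠178.3° A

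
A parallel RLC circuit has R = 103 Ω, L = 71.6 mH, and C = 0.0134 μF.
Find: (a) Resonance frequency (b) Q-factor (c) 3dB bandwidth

Step 1 — Resonance: ω₀ = 1/√(LC) = 1/√(0.0716·1.34e-08) = 3.228e+04 rad/s.
Step 2 — f₀ = ω₀/(2π) = 5138 Hz.
Step 3 — Parallel Q: Q = R/(ω₀L) = 103/(3.228e+04·0.0716) = 0.04456.
Step 4 — Bandwidth: Δω = ω₀/Q = 7.245e+05 rad/s; BW = Δω/(2π) = 1.153e+05 Hz.

(a) f₀ = 5138 Hz  (b) Q = 0.04456  (c) BW = 1.153e+05 Hz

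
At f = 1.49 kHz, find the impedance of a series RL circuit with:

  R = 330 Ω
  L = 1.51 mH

Step 1 — Angular frequency: ω = 2π·f = 2π·1490 = 9362 rad/s.
Step 2 — Component impedances:
  R: Z = R = 330 Ω
  L: Z = jωL = j·9362·0.00151 = 0 + j14.14 Ω
Step 3 — Series combination: Z_total = R + L = 330 + j14.14 Ω = 330.3∠2.5° Ω.

Z = 330 + j14.14 Ω = 330.3∠2.5° Ω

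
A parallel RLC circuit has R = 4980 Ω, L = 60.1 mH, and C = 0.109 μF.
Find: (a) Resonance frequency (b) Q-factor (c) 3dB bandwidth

Step 1 — Resonance: ω₀ = 1/√(LC) = 1/√(0.0601·1.09e-07) = 1.236e+04 rad/s.
Step 2 — f₀ = ω₀/(2π) = 1966 Hz.
Step 3 — Parallel Q: Q = R/(ω₀L) = 4980/(1.236e+04·0.0601) = 6.707.
Step 4 — Bandwidth: Δω = ω₀/Q = 1842 rad/s; BW = Δω/(2π) = 293.2 Hz.

(a) f₀ = 1966 Hz  (b) Q = 6.707  (c) BW = 293.2 Hz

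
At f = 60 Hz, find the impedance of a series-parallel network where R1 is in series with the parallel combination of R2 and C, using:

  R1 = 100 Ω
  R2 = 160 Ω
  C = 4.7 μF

Step 1 — Angular frequency: ω = 2π·f = 2π·60 = 377 rad/s.
Step 2 — Component impedances:
  R1: Z = R = 100 Ω
  R2: Z = R = 160 Ω
  C: Z = 1/(jωC) = -j/(ω·C) = 0 - j564.4 Ω
Step 3 — Parallel branch: R2 || C = 1/(1/R2 + 1/C) = 148.1 - j41.99 Ω.
Step 4 — Series with R1: Z_total = R1 + (R2 || C) = 248.1 - j41.99 Ω = 251.6∠-9.6° Ω.

Z = 248.1 - j41.99 Ω = 251.6∠-9.6° Ω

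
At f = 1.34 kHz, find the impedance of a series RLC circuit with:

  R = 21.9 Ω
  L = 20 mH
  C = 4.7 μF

Step 1 — Angular frequency: ω = 2π·f = 2π·1340 = 8419 rad/s.
Step 2 — Component impedances:
  R: Z = R = 21.9 Ω
  L: Z = jωL = j·8419·0.02 = 0 + j168.4 Ω
  C: Z = 1/(jωC) = -j/(ω·C) = 0 - j25.27 Ω
Step 3 — Series combination: Z_total = R + L + C = 21.9 + j143.1 Ω = 144.8∠81.3° Ω.

Z = 21.9 + j143.1 Ω = 144.8∠81.3° Ω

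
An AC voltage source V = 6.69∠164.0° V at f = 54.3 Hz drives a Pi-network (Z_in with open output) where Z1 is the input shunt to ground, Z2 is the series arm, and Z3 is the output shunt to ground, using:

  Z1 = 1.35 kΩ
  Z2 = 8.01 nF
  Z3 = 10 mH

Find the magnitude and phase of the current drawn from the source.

Step 1 — Angular frequency: ω = 2π·f = 2π·54.3 = 341.2 rad/s.
Step 2 — Component impedances:
  Z1: Z = R = 1350 Ω
  Z2: Z = 1/(jωC) = -j/(ω·C) = 0 - j3.659e+05 Ω
  Z3: Z = jωL = j·341.2·0.01 = 0 + j3.412 Ω
Step 3 — With open output, the series arm Z2 and the output shunt Z3 appear in series to ground: Z2 + Z3 = 0 - j3.659e+05 Ω.
Step 4 — Parallel with input shunt Z1: Z_in = Z1 || (Z2 + Z3) = 1350 - j4.981 Ω = 1350∠-0.2° Ω.
Step 5 — Source phasor: V = 6.69∠164.0° V = -6.431 + j1.844 V.
Step 6 — Ohm's law: I = V / Z_total = (-6.431 + j1.844) / (1350 - j4.981) = -0.004769 + j0.001348 A.
Step 7 — Convert to polar: |I| = 0.004956 A, ∠I = 164.2°.

I = 0.004956∠164.2° A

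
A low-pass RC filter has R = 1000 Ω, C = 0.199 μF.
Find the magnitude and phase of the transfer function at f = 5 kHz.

Step 1 — Angular frequency: ω = 2π·5000 = 3.142e+04 rad/s.
Step 2 — Transfer function: H(jω) = 1/(1 + jωRC).
Step 3 — Denominator: 1 + jωRC = 1 + j·3.142e+04·1000·1.99e-07 = 1 + j6.252.
Step 4 — H = 0.02495 - j0.156.
Step 5 — Magnitude: |H| = 0.1579 (-16.0 dB); phase: φ = -80.9°.

|H| = 0.1579 (-16.0 dB), φ = -80.9°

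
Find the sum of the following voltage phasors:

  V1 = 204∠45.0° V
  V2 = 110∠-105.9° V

Step 1 — Convert each phasor to rectangular form:
  V1 = 204·(cos(45.0°) + j·sin(45.0°)) = 144.2 + j144.2 V
  V2 = 110·(cos(-105.9°) + j·sin(-105.9°)) = -30.14 - j105.8 V
Step 2 — Sum components: V_total = 114.1 + j38.46 V.
Step 3 — Convert to polar: |V_total| = 120.4 V, ∠V_total = 18.6°.

V_total = 120.4∠18.6° V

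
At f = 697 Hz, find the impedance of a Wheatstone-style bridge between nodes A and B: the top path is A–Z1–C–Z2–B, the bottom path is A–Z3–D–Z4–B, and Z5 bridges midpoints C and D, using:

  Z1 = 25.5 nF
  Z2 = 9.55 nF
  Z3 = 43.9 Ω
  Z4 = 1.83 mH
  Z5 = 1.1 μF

Step 1 — Angular frequency: ω = 2π·f = 2π·697 = 4379 rad/s.
Step 2 — Component impedances:
  Z1: Z = 1/(jωC) = -j/(ω·C) = 0 - j8955 Ω
  Z2: Z = 1/(jωC) = -j/(ω·C) = 0 - j2.391e+04 Ω
  Z3: Z = R = 43.9 Ω
  Z4: Z = jωL = j·4379·0.00183 = 0 + j8.014 Ω
  Z5: Z = 1/(jωC) = -j/(ω·C) = 0 - j207.6 Ω
Step 3 — Bridge requires nodal analysis (the Z5 bridge couples midpoints C and D, so the two paths cannot be reduced to a simple series/parallel combination). Setting node B to ground and injecting 1 A at node A, the 3-node admittance system at A, C, D solves to V_A = Z_AB = 43.9 + j7.807 Ω = 44.59∠10.1° Ω.

Z = 43.9 + j7.807 Ω = 44.59∠10.1° Ω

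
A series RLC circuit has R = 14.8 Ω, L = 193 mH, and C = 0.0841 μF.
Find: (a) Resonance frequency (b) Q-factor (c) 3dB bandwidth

Step 1 — Resonance: ω₀ = 1/√(LC) = 1/√(0.193·8.41e-08) = 7849 rad/s.
Step 2 — f₀ = ω₀/(2π) = 1249 Hz.
Step 3 — Series Q: Q = ω₀L/R = 7849·0.193/14.8 = 102.4.
Step 4 — Bandwidth: Δω = ω₀/Q = 76.68 rad/s; BW = Δω/(2π) = 12.2 Hz.

(a) f₀ = 1249 Hz  (b) Q = 102.4  (c) BW = 12.2 Hz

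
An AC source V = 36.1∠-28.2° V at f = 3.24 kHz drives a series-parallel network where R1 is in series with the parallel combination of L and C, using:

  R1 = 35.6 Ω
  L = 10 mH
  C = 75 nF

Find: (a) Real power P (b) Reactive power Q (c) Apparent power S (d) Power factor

Step 1 — Angular frequency: ω = 2π·f = 2π·3240 = 2.036e+04 rad/s.
Step 2 — Component impedances:
  R1: Z = R = 35.6 Ω
  L: Z = jωL = j·2.036e+04·0.01 = 0 + j203.6 Ω
  C: Z = 1/(jωC) = -j/(ω·C) = 0 - j655 Ω
Step 3 — Parallel branch: L || C = 1/(1/L + 1/C) = 0 + j295.4 Ω.
Step 4 — Series with R1: Z_total = R1 + (L || C) = 35.6 + j295.4 Ω = 297.5∠83.1° Ω.
Step 5 — Source phasor: V = 36.1∠-28.2° V = 31.82 - j17.06 V.
Step 6 — Current: I = V / Z = -0.04413 - j0.113 A = 0.1213∠-111.3° A.
Step 7 — Complex power: S = V·I* = 0.5241 + j4.349 VA.
Step 8 — Real power: P = Re(S) = 0.5241 W.
Step 9 — Reactive power: Q = Im(S) = 4.349 VAR.
Step 10 — Apparent power: |S| = 4.38 VA.
Step 11 — Power factor: PF = P/|S| = 0.1197 (lagging).

(a) P = 0.5241 W  (b) Q = 4.349 VAR  (c) S = 4.38 VA  (d) PF = 0.1197 (lagging)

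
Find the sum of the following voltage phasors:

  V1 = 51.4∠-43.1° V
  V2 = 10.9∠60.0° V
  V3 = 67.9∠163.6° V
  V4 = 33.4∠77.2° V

Step 1 — Convert each phasor to rectangular form:
  V1 = 51.4·(cos(-43.1°) + j·sin(-43.1°)) = 37.53 - j35.12 V
  V2 = 10.9·(cos(60.0°) + j·sin(60.0°)) = 5.45 + j9.44 V
  V3 = 67.9·(cos(163.6°) + j·sin(163.6°)) = -65.14 + j19.17 V
  V4 = 33.4·(cos(77.2°) + j·sin(77.2°)) = 7.4 + j32.57 V
Step 2 — Sum components: V_total = -14.76 + j26.06 V.
Step 3 — Convert to polar: |V_total| = 29.95 V, ∠V_total = 119.5°.

V_total = 29.95∠119.5° V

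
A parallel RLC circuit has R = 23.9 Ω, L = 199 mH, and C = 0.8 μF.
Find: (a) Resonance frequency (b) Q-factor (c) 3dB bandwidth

Step 1 — Resonance: ω₀ = 1/√(LC) = 1/√(0.199·8e-07) = 2506 rad/s.
Step 2 — f₀ = ω₀/(2π) = 398.9 Hz.
Step 3 — Parallel Q: Q = R/(ω₀L) = 23.9/(2506·0.199) = 0.04792.
Step 4 — Bandwidth: Δω = ω₀/Q = 5.23e+04 rad/s; BW = Δω/(2π) = 8324 Hz.

(a) f₀ = 398.9 Hz  (b) Q = 0.04792  (c) BW = 8324 Hz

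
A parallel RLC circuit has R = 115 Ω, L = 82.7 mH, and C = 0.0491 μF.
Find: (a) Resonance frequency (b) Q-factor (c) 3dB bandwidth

Step 1 — Resonance: ω₀ = 1/√(LC) = 1/√(0.0827·4.91e-08) = 1.569e+04 rad/s.
Step 2 — f₀ = ω₀/(2π) = 2498 Hz.
Step 3 — Parallel Q: Q = R/(ω₀L) = 115/(1.569e+04·0.0827) = 0.08861.
Step 4 — Bandwidth: Δω = ω₀/Q = 1.771e+05 rad/s; BW = Δω/(2π) = 2.819e+04 Hz.

(a) f₀ = 2498 Hz  (b) Q = 0.08861  (c) BW = 2.819e+04 Hz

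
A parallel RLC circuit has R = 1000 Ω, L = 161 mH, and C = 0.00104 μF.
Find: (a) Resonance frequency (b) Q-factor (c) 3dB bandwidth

Step 1 — Resonance: ω₀ = 1/√(LC) = 1/√(0.161·1.04e-09) = 7.728e+04 rad/s.
Step 2 — f₀ = ω₀/(2π) = 1.23e+04 Hz.
Step 3 — Parallel Q: Q = R/(ω₀L) = 1000/(7.728e+04·0.161) = 0.08037.
Step 4 — Bandwidth: Δω = ω₀/Q = 9.615e+05 rad/s; BW = Δω/(2π) = 1.53e+05 Hz.

(a) f₀ = 1.23e+04 Hz  (b) Q = 0.08037  (c) BW = 1.53e+05 Hz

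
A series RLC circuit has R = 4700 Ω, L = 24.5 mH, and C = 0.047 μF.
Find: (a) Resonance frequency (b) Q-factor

Step 1 — Resonance condition Im(Z)=0 gives ω₀ = 1/√(LC).
Step 2 — ω₀ = 1/√(0.0245·4.7e-08) = 2.947e+04 rad/s.
Step 3 — f₀ = ω₀/(2π) = 4690 Hz.
Step 4 — Series Q: Q = ω₀L/R = 2.947e+04·0.0245/4700 = 0.1536.

(a) f₀ = 4690 Hz  (b) Q = 0.1536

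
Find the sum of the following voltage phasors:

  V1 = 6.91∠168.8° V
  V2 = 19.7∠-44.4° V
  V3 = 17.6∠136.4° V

Step 1 — Convert each phasor to rectangular form:
  V1 = 6.91·(cos(168.8°) + j·sin(168.8°)) = -6.778 + j1.342 V
  V2 = 19.7·(cos(-44.4°) + j·sin(-44.4°)) = 14.08 - j13.78 V
  V3 = 17.6·(cos(136.4°) + j·sin(136.4°)) = -12.75 + j12.14 V
Step 2 — Sum components: V_total = -5.449 - j0.3039 V.
Step 3 — Convert to polar: |V_total| = 5.457 V, ∠V_total = -176.8°.

V_total = 5.457∠-176.8° V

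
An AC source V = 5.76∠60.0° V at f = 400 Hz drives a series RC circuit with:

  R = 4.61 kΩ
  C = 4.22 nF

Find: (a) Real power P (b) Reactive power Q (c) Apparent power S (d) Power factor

Step 1 — Angular frequency: ω = 2π·f = 2π·400 = 2513 rad/s.
Step 2 — Component impedances:
  R: Z = R = 4610 Ω
  C: Z = 1/(jωC) = -j/(ω·C) = 0 - j9.429e+04 Ω
Step 3 — Series combination: Z_total = R + C = 4610 - j9.429e+04 Ω = 9.44e+04∠-87.2° Ω.
Step 4 — Source phasor: V = 5.76∠60.0° V = 2.88 + j4.988 V.
Step 5 — Current: I = V / Z = -5.129e-05 + j3.305e-05 A = 6.102e-05∠147.2° A.
Step 6 — Complex power: S = V·I* = 1.716e-05 - j0.000351 VA.
Step 7 — Real power: P = Re(S) = 1.716e-05 W.
Step 8 — Reactive power: Q = Im(S) = -0.000351 VAR.
Step 9 — Apparent power: |S| = 0.0003515 VA.
Step 10 — Power factor: PF = P/|S| = 0.04884 (leading).

(a) P = 1.716e-05 W  (b) Q = -0.000351 VAR  (c) S = 0.0003515 VA  (d) PF = 0.04884 (leading)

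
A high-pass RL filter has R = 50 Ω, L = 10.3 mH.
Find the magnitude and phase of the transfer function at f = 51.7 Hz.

Step 1 — Angular frequency: ω = 2π·51.7 = 324.8 rad/s.
Step 2 — Transfer function: H(jω) = jωL/(R + jωL).
Step 3 — Numerator jωL = j·3.346; denominator R + jωL = 50 + j3.346.
Step 4 — H = 0.004458 + j0.06662.
Step 5 — Magnitude: |H| = 0.06677 (-23.5 dB); phase: φ = 86.2°.

|H| = 0.06677 (-23.5 dB), φ = 86.2°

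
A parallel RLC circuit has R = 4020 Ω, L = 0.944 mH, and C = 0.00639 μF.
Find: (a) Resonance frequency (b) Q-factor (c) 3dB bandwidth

Step 1 — Resonance: ω₀ = 1/√(LC) = 1/√(0.000944·6.39e-09) = 4.072e+05 rad/s.
Step 2 — f₀ = ω₀/(2π) = 6.48e+04 Hz.
Step 3 — Parallel Q: Q = R/(ω₀L) = 4020/(4.072e+05·0.000944) = 10.46.
Step 4 — Bandwidth: Δω = ω₀/Q = 3.893e+04 rad/s; BW = Δω/(2π) = 6196 Hz.

(a) f₀ = 6.48e+04 Hz  (b) Q = 10.46  (c) BW = 6196 Hz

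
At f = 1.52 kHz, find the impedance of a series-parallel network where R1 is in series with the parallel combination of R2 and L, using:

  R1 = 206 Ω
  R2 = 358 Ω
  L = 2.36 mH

Step 1 — Angular frequency: ω = 2π·f = 2π·1520 = 9550 rad/s.
Step 2 — Component impedances:
  R1: Z = R = 206 Ω
  R2: Z = R = 358 Ω
  L: Z = jωL = j·9550·0.00236 = 0 + j22.54 Ω
Step 3 — Parallel branch: R2 || L = 1/(1/R2 + 1/L) = 1.413 + j22.45 Ω.
Step 4 — Series with R1: Z_total = R1 + (R2 || L) = 207.4 + j22.45 Ω = 208.6∠6.2° Ω.

Z = 207.4 + j22.45 Ω = 208.6∠6.2° Ω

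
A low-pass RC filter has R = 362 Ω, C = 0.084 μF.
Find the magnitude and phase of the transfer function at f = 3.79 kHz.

Step 1 — Angular frequency: ω = 2π·3790 = 2.381e+04 rad/s.
Step 2 — Transfer function: H(jω) = 1/(1 + jωRC).
Step 3 — Denominator: 1 + jωRC = 1 + j·2.381e+04·362·8.4e-08 = 1 + j0.7241.
Step 4 — H = 0.656 - j0.475.
Step 5 — Magnitude: |H| = 0.81 (-1.8 dB); phase: φ = -35.9°.

|H| = 0.81 (-1.8 dB), φ = -35.9°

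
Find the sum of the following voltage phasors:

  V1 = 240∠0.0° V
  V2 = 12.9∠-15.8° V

Step 1 — Convert each phasor to rectangular form:
  V1 = 240·(cos(0.0°) + j·sin(0.0°)) = 240 V
  V2 = 12.9·(cos(-15.8°) + j·sin(-15.8°)) = 12.41 - j3.512 V
Step 2 — Sum components: V_total = 252.4 - j3.512 V.
Step 3 — Convert to polar: |V_total| = 252.4 V, ∠V_total = -0.8°.

V_total = 252.4∠-0.8° V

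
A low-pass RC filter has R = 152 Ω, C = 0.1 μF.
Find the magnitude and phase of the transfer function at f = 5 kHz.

Step 1 — Angular frequency: ω = 2π·5000 = 3.142e+04 rad/s.
Step 2 — Transfer function: H(jω) = 1/(1 + jωRC).
Step 3 — Denominator: 1 + jωRC = 1 + j·3.142e+04·152·1e-07 = 1 + j0.4775.
Step 4 — H = 0.8143 - j0.3889.
Step 5 — Magnitude: |H| = 0.9024 (-0.9 dB); phase: φ = -25.5°.

|H| = 0.9024 (-0.9 dB), φ = -25.5°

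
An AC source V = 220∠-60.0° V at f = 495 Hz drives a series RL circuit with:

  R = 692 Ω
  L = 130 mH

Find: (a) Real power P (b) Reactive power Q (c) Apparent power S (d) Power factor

Step 1 — Angular frequency: ω = 2π·f = 2π·495 = 3110 rad/s.
Step 2 — Component impedances:
  R: Z = R = 692 Ω
  L: Z = jωL = j·3110·0.13 = 0 + j404.3 Ω
Step 3 — Series combination: Z_total = R + L = 692 + j404.3 Ω = 801.5∠30.3° Ω.
Step 4 — Source phasor: V = 220∠-60.0° V = 110 - j190.5 V.
Step 5 — Current: I = V / Z = -0.001423 - j0.2745 A = 0.2745∠-90.3° A.
Step 6 — Complex power: S = V·I* = 52.14 + j30.47 VA.
Step 7 — Real power: P = Re(S) = 52.14 W.
Step 8 — Reactive power: Q = Im(S) = 30.47 VAR.
Step 9 — Apparent power: |S| = 60.39 VA.
Step 10 — Power factor: PF = P/|S| = 0.8634 (lagging).

(a) P = 52.14 W  (b) Q = 30.47 VAR  (c) S = 60.39 VA  (d) PF = 0.8634 (lagging)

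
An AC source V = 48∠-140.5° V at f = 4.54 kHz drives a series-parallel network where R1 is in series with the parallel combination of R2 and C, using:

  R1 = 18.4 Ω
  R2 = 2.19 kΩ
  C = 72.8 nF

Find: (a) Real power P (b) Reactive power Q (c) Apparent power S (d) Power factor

Step 1 — Angular frequency: ω = 2π·f = 2π·4540 = 2.853e+04 rad/s.
Step 2 — Component impedances:
  R1: Z = R = 18.4 Ω
  R2: Z = R = 2190 Ω
  C: Z = 1/(jωC) = -j/(ω·C) = 0 - j481.5 Ω
Step 3 — Parallel branch: R2 || C = 1/(1/R2 + 1/C) = 101 - j459.3 Ω.
Step 4 — Series with R1: Z_total = R1 + (R2 || C) = 119.4 - j459.3 Ω = 474.6∠-75.4° Ω.
Step 5 — Source phasor: V = 48∠-140.5° V = -37.04 - j30.53 V.
Step 6 — Current: I = V / Z = 0.04263 - j0.09172 A = 0.1011∠-65.1° A.
Step 7 — Complex power: S = V·I* = 1.221 - j4.698 VA.
Step 8 — Real power: P = Re(S) = 1.221 W.
Step 9 — Reactive power: Q = Im(S) = -4.698 VAR.
Step 10 — Apparent power: |S| = 4.855 VA.
Step 11 — Power factor: PF = P/|S| = 0.2516 (leading).

(a) P = 1.221 W  (b) Q = -4.698 VAR  (c) S = 4.855 VA  (d) PF = 0.2516 (leading)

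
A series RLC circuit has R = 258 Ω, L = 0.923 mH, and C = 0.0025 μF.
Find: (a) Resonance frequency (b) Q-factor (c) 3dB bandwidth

Step 1 — Resonance condition Im(Z)=0 gives ω₀ = 1/√(LC).
Step 2 — ω₀ = 1/√(0.000923·2.5e-09) = 6.583e+05 rad/s.
Step 3 — f₀ = ω₀/(2π) = 1.048e+05 Hz.
Step 4 — Series Q: Q = ω₀L/R = 6.583e+05·0.000923/258 = 2.355.
Step 5 — 3dB bandwidth: Δω = ω₀/Q = 2.795e+05 rad/s; BW = Δω/(2π) = 4.449e+04 Hz.

(a) f₀ = 1.048e+05 Hz  (b) Q = 2.355  (c) BW = 4.449e+04 Hz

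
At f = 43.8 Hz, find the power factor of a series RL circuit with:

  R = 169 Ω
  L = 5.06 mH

Step 1 — Angular frequency: ω = 2π·f = 2π·43.8 = 275.2 rad/s.
Step 2 — Component impedances:
  R: Z = R = 169 Ω
  L: Z = jωL = j·275.2·0.00506 = 0 + j1.393 Ω
Step 3 — Series combination: Z_total = R + L = 169 + j1.393 Ω = 169∠0.5° Ω.
Step 4 — Power factor: PF = cos(φ) = Re(Z)/|Z| = 169/169 = 1.
Step 5 — Type: Im(Z) = 1.393 ⇒ lagging (phase φ = 0.5°).

PF = 1 (lagging, φ = 0.5°)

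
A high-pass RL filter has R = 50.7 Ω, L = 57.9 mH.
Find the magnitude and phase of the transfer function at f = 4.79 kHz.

Step 1 — Angular frequency: ω = 2π·4790 = 3.01e+04 rad/s.
Step 2 — Transfer function: H(jω) = jωL/(R + jωL).
Step 3 — Numerator jωL = j·1743; denominator R + jωL = 50.7 + j1743.
Step 4 — H = 0.9992 + j0.02907.
Step 5 — Magnitude: |H| = 0.9996 (-0.0 dB); phase: φ = 1.7°.

|H| = 0.9996 (-0.0 dB), φ = 1.7°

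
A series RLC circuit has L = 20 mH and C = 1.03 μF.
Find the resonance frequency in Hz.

Step 1 — Resonance condition Im(Z)=0 gives ω₀ = 1/√(LC).
Step 2 — ω₀ = 1/√(0.02·1.03e-06) = 6967 rad/s.
Step 3 — f₀ = ω₀/(2π) = 1109 Hz.

f₀ = 1109 Hz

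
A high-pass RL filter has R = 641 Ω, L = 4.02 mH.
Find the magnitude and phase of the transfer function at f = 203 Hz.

Step 1 — Angular frequency: ω = 2π·203 = 1275 rad/s.
Step 2 — Transfer function: H(jω) = jωL/(R + jωL).
Step 3 — Numerator jωL = j·5.127; denominator R + jωL = 641 + j5.127.
Step 4 — H = 6.398e-05 + j0.007999.
Step 5 — Magnitude: |H| = 0.007999 (-41.9 dB); phase: φ = 89.5°.

|H| = 0.007999 (-41.9 dB), φ = 89.5°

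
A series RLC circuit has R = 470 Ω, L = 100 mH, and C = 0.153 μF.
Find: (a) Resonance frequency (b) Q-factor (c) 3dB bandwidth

Step 1 — Resonance condition Im(Z)=0 gives ω₀ = 1/√(LC).
Step 2 — ω₀ = 1/√(0.1·1.53e-07) = 8085 rad/s.
Step 3 — f₀ = ω₀/(2π) = 1287 Hz.
Step 4 — Series Q: Q = ω₀L/R = 8085·0.1/470 = 1.72.
Step 5 — 3dB bandwidth: Δω = ω₀/Q = 4700 rad/s; BW = Δω/(2π) = 748 Hz.

(a) f₀ = 1287 Hz  (b) Q = 1.72  (c) BW = 748 Hz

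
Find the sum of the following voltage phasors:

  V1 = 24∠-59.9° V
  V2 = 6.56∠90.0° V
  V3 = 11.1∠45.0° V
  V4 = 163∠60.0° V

Step 1 — Convert each phasor to rectangular form:
  V1 = 24·(cos(-59.9°) + j·sin(-59.9°)) = 12.04 - j20.76 V
  V2 = 6.56·(cos(90.0°) + j·sin(90.0°)) = 0 + j6.56 V
  V3 = 11.1·(cos(45.0°) + j·sin(45.0°)) = 7.849 + j7.849 V
  V4 = 163·(cos(60.0°) + j·sin(60.0°)) = 81.5 + j141.2 V
Step 2 — Sum components: V_total = 101.4 + j134.8 V.
Step 3 — Convert to polar: |V_total| = 168.7 V, ∠V_total = 53.1°.

V_total = 168.7∠53.1° V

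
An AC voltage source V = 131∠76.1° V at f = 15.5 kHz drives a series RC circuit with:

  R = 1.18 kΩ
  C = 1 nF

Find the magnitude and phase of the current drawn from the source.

Step 1 — Angular frequency: ω = 2π·f = 2π·1.55e+04 = 9.739e+04 rad/s.
Step 2 — Component impedances:
  R: Z = R = 1180 Ω
  C: Z = 1/(jωC) = -j/(ω·C) = 0 - j1.027e+04 Ω
Step 3 — Series combination: Z_total = R + C = 1180 - j1.027e+04 Ω = 1.034e+04∠-83.4° Ω.
Step 4 — Source phasor: V = 131∠76.1° V = 31.47 + j127.2 V.
Step 5 — Ohm's law: I = V / Z_total = (31.47 + j127.2) / (1180 - j1.027e+04) = -0.01188 + j0.00443 A.
Step 6 — Convert to polar: |I| = 0.01267 A, ∠I = 159.5°.

I = 0.01267∠159.5° A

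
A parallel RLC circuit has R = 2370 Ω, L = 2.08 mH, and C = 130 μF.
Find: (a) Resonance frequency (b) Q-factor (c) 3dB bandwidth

Step 1 — Resonance: ω₀ = 1/√(LC) = 1/√(0.00208·0.00013) = 1923 rad/s.
Step 2 — f₀ = ω₀/(2π) = 306.1 Hz.
Step 3 — Parallel Q: Q = R/(ω₀L) = 2370/(1923·0.00208) = 592.5.
Step 4 — Bandwidth: Δω = ω₀/Q = 3.246 rad/s; BW = Δω/(2π) = 0.5166 Hz.

(a) f₀ = 306.1 Hz  (b) Q = 592.5  (c) BW = 0.5166 Hz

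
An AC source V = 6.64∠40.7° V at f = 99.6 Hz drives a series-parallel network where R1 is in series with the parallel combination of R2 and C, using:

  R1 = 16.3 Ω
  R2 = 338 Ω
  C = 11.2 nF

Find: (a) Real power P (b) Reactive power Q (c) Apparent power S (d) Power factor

Step 1 — Angular frequency: ω = 2π·f = 2π·99.6 = 625.8 rad/s.
Step 2 — Component impedances:
  R1: Z = R = 16.3 Ω
  R2: Z = R = 338 Ω
  C: Z = 1/(jωC) = -j/(ω·C) = 0 - j1.427e+05 Ω
Step 3 — Parallel branch: R2 || C = 1/(1/R2 + 1/C) = 338 - j0.8007 Ω.
Step 4 — Series with R1: Z_total = R1 + (R2 || C) = 354.3 - j0.8007 Ω = 354.3∠-0.1° Ω.
Step 5 — Source phasor: V = 6.64∠40.7° V = 5.034 + j4.33 V.
Step 6 — Current: I = V / Z = 0.01418 + j0.01225 A = 0.01874∠40.8° A.
Step 7 — Complex power: S = V·I* = 0.1244 - j0.0002812 VA.
Step 8 — Real power: P = Re(S) = 0.1244 W.
Step 9 — Reactive power: Q = Im(S) = -0.0002812 VAR.
Step 10 — Apparent power: |S| = 0.1244 VA.
Step 11 — Power factor: PF = P/|S| = 1 (leading).

(a) P = 0.1244 W  (b) Q = -0.0002812 VAR  (c) S = 0.1244 VA  (d) PF = 1 (leading)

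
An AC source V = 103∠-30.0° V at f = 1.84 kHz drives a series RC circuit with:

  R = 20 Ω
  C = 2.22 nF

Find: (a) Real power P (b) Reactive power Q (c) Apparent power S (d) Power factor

Step 1 — Angular frequency: ω = 2π·f = 2π·1840 = 1.156e+04 rad/s.
Step 2 — Component impedances:
  R: Z = R = 20 Ω
  C: Z = 1/(jωC) = -j/(ω·C) = 0 - j3.896e+04 Ω
Step 3 — Series combination: Z_total = R + C = 20 - j3.896e+04 Ω = 3.896e+04∠-90.0° Ω.
Step 4 — Source phasor: V = 103∠-30.0° V = 89.2 - j51.5 V.
Step 5 — Current: I = V / Z = 0.001323 + j0.002289 A = 0.002644∠60.0° A.
Step 6 — Complex power: S = V·I* = 0.0001398 - j0.2723 VA.
Step 7 — Real power: P = Re(S) = 0.0001398 W.
Step 8 — Reactive power: Q = Im(S) = -0.2723 VAR.
Step 9 — Apparent power: |S| = 0.2723 VA.
Step 10 — Power factor: PF = P/|S| = 0.0005133 (leading).

(a) P = 0.0001398 W  (b) Q = -0.2723 VAR  (c) S = 0.2723 VA  (d) PF = 0.0005133 (leading)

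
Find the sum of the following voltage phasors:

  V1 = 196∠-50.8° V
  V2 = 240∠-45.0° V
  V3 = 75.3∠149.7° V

Step 1 — Convert each phasor to rectangular form:
  V1 = 196·(cos(-50.8°) + j·sin(-50.8°)) = 123.9 - j151.9 V
  V2 = 240·(cos(-45.0°) + j·sin(-45.0°)) = 169.7 - j169.7 V
  V3 = 75.3·(cos(149.7°) + j·sin(149.7°)) = -65.01 + j37.99 V
Step 2 — Sum components: V_total = 228.6 - j283.6 V.
Step 3 — Convert to polar: |V_total| = 364.2 V, ∠V_total = -51.1°.

V_total = 364.2∠-51.1° V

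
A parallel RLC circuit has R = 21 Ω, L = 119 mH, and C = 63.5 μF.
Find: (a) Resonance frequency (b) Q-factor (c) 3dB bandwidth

Step 1 — Resonance: ω₀ = 1/√(LC) = 1/√(0.119·6.35e-05) = 363.8 rad/s.
Step 2 — f₀ = ω₀/(2π) = 57.9 Hz.
Step 3 — Parallel Q: Q = R/(ω₀L) = 21/(363.8·0.119) = 0.4851.
Step 4 — Bandwidth: Δω = ω₀/Q = 749.9 rad/s; BW = Δω/(2π) = 119.4 Hz.

(a) f₀ = 57.9 Hz  (b) Q = 0.4851  (c) BW = 119.4 Hz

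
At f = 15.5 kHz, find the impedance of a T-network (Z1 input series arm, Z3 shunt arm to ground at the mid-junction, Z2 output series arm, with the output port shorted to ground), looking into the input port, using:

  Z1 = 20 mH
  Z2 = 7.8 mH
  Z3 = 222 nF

Step 1 — Angular frequency: ω = 2π·f = 2π·1.55e+04 = 9.739e+04 rad/s.
Step 2 — Component impedances:
  Z1: Z = jωL = j·9.739e+04·0.02 = 0 + j1948 Ω
  Z2: Z = jωL = j·9.739e+04·0.0078 = 0 + j759.6 Ω
  Z3: Z = 1/(jωC) = -j/(ω·C) = 0 - j46.25 Ω
Step 3 — With the output port shorted to ground, the output series arm Z2 runs from the junction to ground; the shunt arm Z3 also runs from the junction to ground. They appear in parallel: Z3 || Z2 = 0 - j49.25 Ω.
Step 4 — Series with input arm Z1: Z_in = Z1 + (Z3 || Z2) = 0 + j1899 Ω = 1899∠90.0° Ω.

Z = 0 + j1899 Ω = 1899∠90.0° Ω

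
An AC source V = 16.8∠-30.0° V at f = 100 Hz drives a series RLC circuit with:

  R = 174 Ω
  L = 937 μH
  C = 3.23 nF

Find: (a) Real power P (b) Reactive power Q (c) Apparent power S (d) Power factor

Step 1 — Angular frequency: ω = 2π·f = 2π·100 = 628.3 rad/s.
Step 2 — Component impedances:
  R: Z = R = 174 Ω
  L: Z = jωL = j·628.3·0.000937 = 0 + j0.5887 Ω
  C: Z = 1/(jωC) = -j/(ω·C) = 0 - j4.927e+05 Ω
Step 3 — Series combination: Z_total = R + L + C = 174 - j4.927e+05 Ω = 4.927e+05∠-90.0° Ω.
Step 4 — Source phasor: V = 16.8∠-30.0° V = 14.55 - j8.4 V.
Step 5 — Current: I = V / Z = 1.706e-05 + j2.952e-05 A = 3.41e-05∠60.0° A.
Step 6 — Complex power: S = V·I* = 2.023e-07 - j0.0005728 VA.
Step 7 — Real power: P = Re(S) = 2.023e-07 W.
Step 8 — Reactive power: Q = Im(S) = -0.0005728 VAR.
Step 9 — Apparent power: |S| = 0.0005728 VA.
Step 10 — Power factor: PF = P/|S| = 0.0003531 (leading).

(a) P = 2.023e-07 W  (b) Q = -0.0005728 VAR  (c) S = 0.0005728 VA  (d) PF = 0.0003531 (leading)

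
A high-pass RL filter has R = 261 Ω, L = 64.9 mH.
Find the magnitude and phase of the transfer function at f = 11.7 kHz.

Step 1 — Angular frequency: ω = 2π·1.17e+04 = 7.351e+04 rad/s.
Step 2 — Transfer function: H(jω) = jωL/(R + jωL).
Step 3 — Numerator jωL = j·4771; denominator R + jωL = 261 + j4771.
Step 4 — H = 0.997 + j0.05454.
Step 5 — Magnitude: |H| = 0.9985 (-0.0 dB); phase: φ = 3.1°.

|H| = 0.9985 (-0.0 dB), φ = 3.1°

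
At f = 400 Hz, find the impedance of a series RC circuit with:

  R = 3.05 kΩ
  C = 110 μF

Step 1 — Angular frequency: ω = 2π·f = 2π·400 = 2513 rad/s.
Step 2 — Component impedances:
  R: Z = R = 3050 Ω
  C: Z = 1/(jωC) = -j/(ω·C) = 0 - j3.617 Ω
Step 3 — Series combination: Z_total = R + C = 3050 - j3.617 Ω = 3050∠-0.1° Ω.

Z = 3050 - j3.617 Ω = 3050∠-0.1° Ω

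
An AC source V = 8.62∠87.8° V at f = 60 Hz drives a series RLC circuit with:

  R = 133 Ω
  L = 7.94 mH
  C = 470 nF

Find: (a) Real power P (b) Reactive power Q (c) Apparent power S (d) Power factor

Step 1 — Angular frequency: ω = 2π·f = 2π·60 = 377 rad/s.
Step 2 — Component impedances:
  R: Z = R = 133 Ω
  L: Z = jωL = j·377·0.00794 = 0 + j2.993 Ω
  C: Z = 1/(jωC) = -j/(ω·C) = 0 - j5644 Ω
Step 3 — Series combination: Z_total = R + L + C = 133 - j5641 Ω = 5642∠-88.6° Ω.
Step 4 — Source phasor: V = 8.62∠87.8° V = 0.3309 + j8.614 V.
Step 5 — Current: I = V / Z = -0.001525 + j9.461e-05 A = 0.001528∠176.4° A.
Step 6 — Complex power: S = V·I* = 0.0003104 - j0.01317 VA.
Step 7 — Real power: P = Re(S) = 0.0003104 W.
Step 8 — Reactive power: Q = Im(S) = -0.01317 VAR.
Step 9 — Apparent power: |S| = 0.01317 VA.
Step 10 — Power factor: PF = P/|S| = 0.02357 (leading).

(a) P = 0.0003104 W  (b) Q = -0.01317 VAR  (c) S = 0.01317 VA  (d) PF = 0.02357 (leading)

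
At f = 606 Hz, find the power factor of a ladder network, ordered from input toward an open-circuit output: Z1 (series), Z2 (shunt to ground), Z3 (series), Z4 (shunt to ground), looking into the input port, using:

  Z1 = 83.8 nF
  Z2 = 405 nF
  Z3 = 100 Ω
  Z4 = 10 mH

Step 1 — Angular frequency: ω = 2π·f = 2π·606 = 3808 rad/s.
Step 2 — Component impedances:
  Z1: Z = 1/(jωC) = -j/(ω·C) = 0 - j3134 Ω
  Z2: Z = 1/(jωC) = -j/(ω·C) = 0 - j648.5 Ω
  Z3: Z = R = 100 Ω
  Z4: Z = jωL = j·3808·0.01 = 0 + j38.08 Ω
Step 3 — Ladder network (open output): work backward from the far end, alternating series and parallel combinations. Z_in = 109.9 - j3112 Ω = 3114∠-88.0° Ω.
Step 4 — Power factor: PF = cos(φ) = Re(Z)/|Z| = 109.91/3113.5 = 0.0353.
Step 5 — Type: Im(Z) = -3112 ⇒ leading (phase φ = -88.0°).

PF = 0.0353 (leading, φ = -88.0°)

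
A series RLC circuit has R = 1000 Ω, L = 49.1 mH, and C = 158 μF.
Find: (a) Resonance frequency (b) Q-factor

Step 1 — Resonance condition Im(Z)=0 gives ω₀ = 1/√(LC).
Step 2 — ω₀ = 1/√(0.0491·0.000158) = 359 rad/s.
Step 3 — f₀ = ω₀/(2π) = 57.14 Hz.
Step 4 — Series Q: Q = ω₀L/R = 359·0.0491/1000 = 0.01763.

(a) f₀ = 57.14 Hz  (b) Q = 0.01763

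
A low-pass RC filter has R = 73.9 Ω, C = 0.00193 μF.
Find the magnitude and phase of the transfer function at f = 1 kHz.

Step 1 — Angular frequency: ω = 2π·1000 = 6283 rad/s.
Step 2 — Transfer function: H(jω) = 1/(1 + jωRC).
Step 3 — Denominator: 1 + jωRC = 1 + j·6283·73.9·1.93e-09 = 1 + j0.0008962.
Step 4 — H = 1 - j0.0008962.
Step 5 — Magnitude: |H| = 1 (-0.0 dB); phase: φ = -0.1°.

|H| = 1 (-0.0 dB), φ = -0.1°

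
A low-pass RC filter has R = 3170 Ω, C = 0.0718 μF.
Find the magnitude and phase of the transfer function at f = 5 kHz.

Step 1 — Angular frequency: ω = 2π·5000 = 3.142e+04 rad/s.
Step 2 — Transfer function: H(jω) = 1/(1 + jωRC).
Step 3 — Denominator: 1 + jωRC = 1 + j·3.142e+04·3170·7.18e-08 = 1 + j7.15.
Step 4 — H = 0.01918 - j0.1372.
Step 5 — Magnitude: |H| = 0.1385 (-17.2 dB); phase: φ = -82.0°.

|H| = 0.1385 (-17.2 dB), φ = -82.0°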